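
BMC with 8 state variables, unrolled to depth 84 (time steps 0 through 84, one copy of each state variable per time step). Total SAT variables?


BMC unrolls to depth k, creating one copy of each state var for steps 0..k.
Step count = 84 + 1 = 85 (steps 0 through 84)
Vars per step = 8
Total = 8 * 85 = 680

680


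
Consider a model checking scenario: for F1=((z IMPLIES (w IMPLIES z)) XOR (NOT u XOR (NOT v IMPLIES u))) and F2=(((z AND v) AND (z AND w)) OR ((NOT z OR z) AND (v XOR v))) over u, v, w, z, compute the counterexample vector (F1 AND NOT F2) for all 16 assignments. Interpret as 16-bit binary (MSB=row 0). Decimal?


F1 = ((z IMPLIES (w IMPLIES z)) XOR (NOT u XOR (NOT v IMPLIES u)))
F2 = (((z AND v) AND (z AND w)) OR ((NOT z OR z) AND (v XOR v)))
Counterexample to F1=>F2 is where F1=1 and F2=0.
Evaluate each row (bits = u,v,w,z, MSB first):
  row 0 [0000]: F1=0 F2=0 -> F1&~F2 -> 0
  row 1 [0001]: F1=0 F2=0 -> F1&~F2 -> 0
  row 2 [0010]: F1=0 F2=0 -> F1&~F2 -> 0
  row 3 [0011]: F1=0 F2=0 -> F1&~F2 -> 0
  row 4 [0100]: F1=1 F2=0 -> F1&~F2 -> 1
  row 5 [0101]: F1=1 F2=0 -> F1&~F2 -> 1
  row 6 [0110]: F1=1 F2=0 -> F1&~F2 -> 1
  row 7 [0111]: F1=1 F2=1 -> F1&~F2 -> 0
  row 8 [1000]: F1=0 F2=0 -> F1&~F2 -> 0
  row 9 [1001]: F1=0 F2=0 -> F1&~F2 -> 0
  row 10 [1010]: F1=0 F2=0 -> F1&~F2 -> 0
  row 11 [1011]: F1=0 F2=0 -> F1&~F2 -> 0
  row 12 [1100]: F1=0 F2=0 -> F1&~F2 -> 0
  row 13 [1101]: F1=0 F2=0 -> F1&~F2 -> 0
  row 14 [1110]: F1=0 F2=0 -> F1&~F2 -> 0
  row 15 [1111]: F1=0 F2=1 -> F1&~F2 -> 0
Full result column, 4 rows per line (u,v fixed per line; w,z runs 00..11 left to right):
  rows 0-3 [u,v=00]: 0000  = hex 0
  rows 4-7 [u,v=01]: 1110  = hex E
  rows 8-11 [u,v=10]: 0000  = hex 0
  rows 12-15 [u,v=11]: 0000  = hex 0
Counterexample vector (row 0 .. row 15) = 0000111000000000
Output column grouped in 4s = 0000 1110 0000 0000 = 0x0E00
Convert to decimal digit by digit (value = value*16 + digit):
  0 -> 0
  0*16 + 14 (E) = 14
  14*16 + 0 = 224
  224*16 + 0 = 3584
Decimal = 3584

3584


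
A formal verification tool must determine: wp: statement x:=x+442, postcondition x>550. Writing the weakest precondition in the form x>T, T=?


Formula: wp(x:=E, P) = P[E/x] (substitute E for x in postcondition)
Step 1: Postcondition: x>550
Step 2: Substitute x+442 for x: x+442>550
Step 3: Solve for x: x > 550-442 = 108

108


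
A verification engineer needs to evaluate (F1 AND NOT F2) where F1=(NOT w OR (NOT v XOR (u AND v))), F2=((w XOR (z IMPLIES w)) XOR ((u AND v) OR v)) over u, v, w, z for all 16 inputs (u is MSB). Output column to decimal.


F1 = (NOT w OR (NOT v XOR (u AND v)))
F2 = ((w XOR (z IMPLIES w)) XOR ((u AND v) OR v))
Counterexample to F1=>F2 is where F1=1 and F2=0.
Evaluate each row (bits = u,v,w,z, MSB first):
  row 0 [0000]: F1=1 F2=1 -> F1&~F2 -> 0
  row 1 [0001]: F1=1 F2=0 -> F1&~F2 -> 1
  row 2 [0010]: F1=1 F2=0 -> F1&~F2 -> 1
  row 3 [0011]: F1=1 F2=0 -> F1&~F2 -> 1
  row 4 [0100]: F1=1 F2=0 -> F1&~F2 -> 1
  row 5 [0101]: F1=1 F2=1 -> F1&~F2 -> 0
  row 6 [0110]: F1=0 F2=1 -> F1&~F2 -> 0
  row 7 [0111]: F1=0 F2=1 -> F1&~F2 -> 0
  row 8 [1000]: F1=1 F2=1 -> F1&~F2 -> 0
  row 9 [1001]: F1=1 F2=0 -> F1&~F2 -> 1
  row 10 [1010]: F1=1 F2=0 -> F1&~F2 -> 1
  row 11 [1011]: F1=1 F2=0 -> F1&~F2 -> 1
  row 12 [1100]: F1=1 F2=0 -> F1&~F2 -> 1
  row 13 [1101]: F1=1 F2=1 -> F1&~F2 -> 0
  row 14 [1110]: F1=1 F2=1 -> F1&~F2 -> 0
  row 15 [1111]: F1=1 F2=1 -> F1&~F2 -> 0
Full result column, 4 rows per line (u,v fixed per line; w,z runs 00..11 left to right):
  rows 0-3 [u,v=00]: 0111  = hex 7
  rows 4-7 [u,v=01]: 1000  = hex 8
  rows 8-11 [u,v=10]: 0111  = hex 7
  rows 12-15 [u,v=11]: 1000  = hex 8
Counterexample vector (row 0 .. row 15) = 0111100001111000
Output column grouped in 4s = 0111 1000 0111 1000 = 0x7878
Convert to decimal digit by digit (value = value*16 + digit):
  7 -> 7
  7*16 + 8 = 120
  120*16 + 7 = 1927
  1927*16 + 8 = 30840
Decimal = 30840

30840


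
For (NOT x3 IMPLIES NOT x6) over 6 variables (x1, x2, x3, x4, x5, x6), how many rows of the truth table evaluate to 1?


Formula: (NOT x3 IMPLIES NOT x6) over 6 vars (64 rows)
Evaluate each row (x1, x2, x3, x4, x5, x6 as bits, MSB first):
  row 0 [000000]: (NOT 0 IMPLIES NOT 0) -> 1
  row 1 [000001]: (NOT 0 IMPLIES NOT 1) -> 0
  row 2 [000010]: (NOT 0 IMPLIES NOT 0) -> 1
  row 3 [000011]: (NOT 0 IMPLIES NOT 1) -> 0
  row 4 [000100]: (NOT 0 IMPLIES NOT 0) -> 1
  (every remaining row is evaluated the same way; all 64 results are listed next)
Full result column, 8 rows per line (x1,x2,x3 fixed per line; x4,x5,x6 runs 000..111 left to right):
  rows 0-7 [x1,x2,x3=000]: 10101010  (ones: 4)
  rows 8-15 [x1,x2,x3=001]: 11111111  (ones: 8)
  rows 16-23 [x1,x2,x3=010]: 10101010  (ones: 4)
  rows 24-31 [x1,x2,x3=011]: 11111111  (ones: 8)
  rows 32-39 [x1,x2,x3=100]: 10101010  (ones: 4)
  rows 40-47 [x1,x2,x3=101]: 11111111  (ones: 8)
  rows 48-55 [x1,x2,x3=110]: 10101010  (ones: 4)
  rows 56-63 [x1,x2,x3=111]: 11111111  (ones: 8)
Count of 1-rows = 4+8+4+8+4+8+4+8 = 48

48


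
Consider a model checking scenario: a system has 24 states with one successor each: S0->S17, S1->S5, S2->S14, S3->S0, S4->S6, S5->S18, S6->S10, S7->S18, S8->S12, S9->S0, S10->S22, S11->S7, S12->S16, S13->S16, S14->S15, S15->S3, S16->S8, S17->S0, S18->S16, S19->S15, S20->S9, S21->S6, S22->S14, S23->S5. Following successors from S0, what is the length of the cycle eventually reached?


Trace from S0 until a state repeats:
  S0 -> S17 -> S0
S0 first seen at step 0, revisited at step 2.
Cycle length = 2 - 0 = 2

2


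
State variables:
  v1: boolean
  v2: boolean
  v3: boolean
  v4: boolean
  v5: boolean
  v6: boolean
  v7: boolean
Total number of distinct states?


State space = product of domain sizes of all variables.
Domain sizes:
  v1 (boolean): 2
  v2 (boolean): 2
  v3 (boolean): 2
  v4 (boolean): 2
  v5 (boolean): 2
  v6 (boolean): 2
  v7 (boolean): 2
Product = 2 * 2 * 2 * 2 * 2 * 2 * 2 = 128

128


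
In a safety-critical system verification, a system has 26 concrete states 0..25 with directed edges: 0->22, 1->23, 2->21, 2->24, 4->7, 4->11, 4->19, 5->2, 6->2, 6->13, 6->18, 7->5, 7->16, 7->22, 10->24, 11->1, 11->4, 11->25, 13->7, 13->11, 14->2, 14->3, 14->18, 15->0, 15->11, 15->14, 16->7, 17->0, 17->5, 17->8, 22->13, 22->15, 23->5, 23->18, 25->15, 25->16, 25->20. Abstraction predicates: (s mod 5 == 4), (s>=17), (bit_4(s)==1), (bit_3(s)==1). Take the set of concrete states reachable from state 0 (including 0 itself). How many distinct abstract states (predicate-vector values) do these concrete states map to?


BFS from 0:
Concrete reachable: {0, 1, 2, 3, 4, 5, 7, 11, 13, 14, 15, 16, 18, 19, 20, 21, 22, 23, 24, 25}
Abstract via predicates (s mod 5 == 4), (s>=17), (bit_4(s)==1), (bit_3(s)==1):
  (0,0,0,0) <- {0, 1, 2, 3, 5, 7}
  (0,0,0,1) <- {11, 13, 15}
  (0,0,1,0) <- {16}
  (0,1,1,0) <- {18, 20, 21, 22, 23}
  (0,1,1,1) <- {25}
  (1,0,0,0) <- {4}
  (1,0,0,1) <- {14}
  (1,1,1,0) <- {19}
  (1,1,1,1) <- {24}
Distinct abstract states = 9

9


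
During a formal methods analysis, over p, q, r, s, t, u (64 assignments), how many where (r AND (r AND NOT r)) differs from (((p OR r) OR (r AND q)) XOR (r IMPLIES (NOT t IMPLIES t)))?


F1 = (r AND (r AND NOT r))
F2 = (((p OR r) OR (r AND q)) XOR (r IMPLIES (NOT t IMPLIES t)))
Evaluate both on each of 64 rows (bits = p,q,r,s,t,u):
  row 0 [000000]: F1=0 F2=1 (differ) -> 1
  row 1 [000001]: F1=0 F2=1 (differ) -> 1
  row 2 [000010]: F1=0 F2=1 (differ) -> 1
  row 3 [000011]: F1=0 F2=1 (differ) -> 1
  row 4 [000100]: F1=0 F2=1 (differ) -> 1
  (every remaining row is evaluated the same way; all 64 results are listed next)
Full result column, 8 rows per line (p,q,r fixed per line; s,t,u runs 000..111 left to right):
  rows 0-7 [p,q,r=000]: 11111111  (ones: 8)
  rows 8-15 [p,q,r=001]: 11001100  (ones: 4)
  rows 16-23 [p,q,r=010]: 11111111  (ones: 8)
  rows 24-31 [p,q,r=011]: 11001100  (ones: 4)
  rows 32-39 [p,q,r=100]: 00000000  (ones: 0)
  rows 40-47 [p,q,r=101]: 11001100  (ones: 4)
  rows 48-55 [p,q,r=110]: 00000000  (ones: 0)
  rows 56-63 [p,q,r=111]: 11001100  (ones: 4)
Disagreements = 8+4+8+4+0+4+0+4 = 32

32


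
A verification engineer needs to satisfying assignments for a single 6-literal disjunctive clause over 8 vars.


Step 1: Total=2^8=256
Step 2: Unsat when all 6 false: 2^2=4
Step 3: Sat=256-4=252

252


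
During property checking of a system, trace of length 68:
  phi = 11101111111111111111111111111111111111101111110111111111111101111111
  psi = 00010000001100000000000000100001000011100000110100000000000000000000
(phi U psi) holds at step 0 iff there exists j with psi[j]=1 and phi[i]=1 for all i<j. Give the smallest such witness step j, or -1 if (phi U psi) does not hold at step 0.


(phi U psi) at 0: need smallest j with psi[j]=1 and phi[i]=1 for all i in [0,j).
Scan from step 0:
  step 0: phi=1, psi=0 -> continue
  step 1: phi=1, psi=0 -> continue
  step 2: phi=1, psi=0 -> continue
  step 3: psi=1 and phi held for [0,3) -> witness found
Witness step = 3

3


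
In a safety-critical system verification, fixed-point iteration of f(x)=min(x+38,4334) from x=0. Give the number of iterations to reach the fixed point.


Step 1: x=0, cap=4334, increment=38
Step 2: x grows by 38 each step until capped at 4334; fixed point is x=4334
Step 3: iterations = ceil(4334/38) = 115

115


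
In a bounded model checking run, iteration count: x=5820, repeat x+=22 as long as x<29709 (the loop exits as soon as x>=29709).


Step 1: x goes from 5820 toward 29709 by 22; the body runs while x<29709, so iterations = ceil((bound-start)/step)
Step 2: Distance=23889
Step 3: ceil(23889/22)=1086

1086


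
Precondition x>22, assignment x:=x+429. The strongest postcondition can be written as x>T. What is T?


Formula: sp(P, x:=E) = exists old_x. (x = E[old_x/x]) AND P[old_x/x] (old_x is the value of x before the assignment; eliminate old_x by solving x = E[old_x/x] for old_x)
Step 1: Precondition P: x>22, i.e. old_x > 22
Step 2: Assignment gives x = old_x + 429, so old_x = x - 429
Step 3: Substitute into P: x - 429 > 22
Step 4: Simplify: x > 22+429 = 451

451


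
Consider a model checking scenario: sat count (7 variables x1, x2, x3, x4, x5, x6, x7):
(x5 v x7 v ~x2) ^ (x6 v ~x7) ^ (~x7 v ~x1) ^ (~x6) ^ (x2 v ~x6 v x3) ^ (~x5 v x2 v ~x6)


CNF with 6 clauses over 7 vars (128 assignments).
An assignment satisfies CNF iff every clause has >=1 true literal.
Check each row (bits = x1,x2,x3,x4,x5,x6,x7; clause T/F shown):
  row 0 [0000000]: clauses=TTTTTT -> 1
  row 1 [0000001]: clauses=TFTTTT -> 0
  row 2 [0000010]: clauses=TTTFFT -> 0
  row 3 [0000011]: clauses=TTTFFT -> 0
  row 4 [0000100]: clauses=TTTTTT -> 1
  (every remaining row is evaluated the same way; all 128 results are listed next)
Full result column, 8 rows per line (x1,x2,x3,x4 fixed per line; x5,x6,x7 runs 000..111 left to right):
  rows 0-7 [x1,x2,x3,x4=0000]: 10001000  (ones: 2)
  rows 8-15 [x1,x2,x3,x4=0001]: 10001000  (ones: 2)
  rows 16-23 [x1,x2,x3,x4=0010]: 10001000  (ones: 2)
  rows 24-31 [x1,x2,x3,x4=0011]: 10001000  (ones: 2)
  rows 32-39 [x1,x2,x3,x4=0100]: 00001000  (ones: 1)
  rows 40-47 [x1,x2,x3,x4=0101]: 00001000  (ones: 1)
  rows 48-55 [x1,x2,x3,x4=0110]: 00001000  (ones: 1)
  rows 56-63 [x1,x2,x3,x4=0111]: 00001000  (ones: 1)
  rows 64-71 [x1,x2,x3,x4=1000]: 10001000  (ones: 2)
  rows 72-79 [x1,x2,x3,x4=1001]: 10001000  (ones: 2)
  rows 80-87 [x1,x2,x3,x4=1010]: 10001000  (ones: 2)
  rows 88-95 [x1,x2,x3,x4=1011]: 10001000  (ones: 2)
  rows 96-103 [x1,x2,x3,x4=1100]: 00001000  (ones: 1)
  rows 104-111 [x1,x2,x3,x4=1101]: 00001000  (ones: 1)
  rows 112-119 [x1,x2,x3,x4=1110]: 00001000  (ones: 1)
  rows 120-127 [x1,x2,x3,x4=1111]: 00001000  (ones: 1)
Satisfying assignments = 2+2+2+2+1+1+1+1+2+2+2+2+1+1+1+1 = 24

24


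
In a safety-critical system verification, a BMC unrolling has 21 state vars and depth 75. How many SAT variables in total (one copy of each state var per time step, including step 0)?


BMC unrolls to depth k, creating one copy of each state var for steps 0..k.
Step count = 75 + 1 = 76 (steps 0 through 75)
Vars per step = 21
Total = 21 * 76 = 1596

1596


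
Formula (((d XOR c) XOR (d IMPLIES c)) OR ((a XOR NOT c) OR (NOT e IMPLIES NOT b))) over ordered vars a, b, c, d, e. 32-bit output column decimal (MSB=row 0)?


Formula: (((d XOR c) XOR (d IMPLIES c)) OR ((a XOR NOT c) OR (NOT e IMPLIES NOT b))) over a, b, c, d, e (32 rows)
Evaluate each row (bits = a,b,c,d,e, MSB first):
  row 0 [00000]: (((0 XOR 0) XOR (0 IMPLIES 0)) OR ((0 XOR NOT 0) OR (NOT 0 IMPLIES NOT 0))) -> 1
  row 1 [00001]: (((0 XOR 0) XOR (0 IMPLIES 0)) OR ((0 XOR NOT 0) OR (NOT 1 IMPLIES NOT 0))) -> 1
  row 2 [00010]: (((1 XOR 0) XOR (1 IMPLIES 0)) OR ((0 XOR NOT 0) OR (NOT 0 IMPLIES NOT 0))) -> 1
  row 3 [00011]: (((1 XOR 0) XOR (1 IMPLIES 0)) OR ((0 XOR NOT 0) OR (NOT 1 IMPLIES NOT 0))) -> 1
  row 4 [00100]: (((0 XOR 1) XOR (0 IMPLIES 1)) OR ((0 XOR NOT 1) OR (NOT 0 IMPLIES NOT 0))) -> 1
  row 5 [00101]: (((0 XOR 1) XOR (0 IMPLIES 1)) OR ((0 XOR NOT 1) OR (NOT 1 IMPLIES NOT 0))) -> 1
  row 6 [00110]: (((1 XOR 1) XOR (1 IMPLIES 1)) OR ((0 XOR NOT 1) OR (NOT 0 IMPLIES NOT 0))) -> 1
  row 7 [00111]: (((1 XOR 1) XOR (1 IMPLIES 1)) OR ((0 XOR NOT 1) OR (NOT 1 IMPLIES NOT 0))) -> 1
  row 8 [01000]: (((0 XOR 0) XOR (0 IMPLIES 0)) OR ((0 XOR NOT 0) OR (NOT 0 IMPLIES NOT 1))) -> 1
  row 9 [01001]: (((0 XOR 0) XOR (0 IMPLIES 0)) OR ((0 XOR NOT 0) OR (NOT 1 IMPLIES NOT 1))) -> 1
  row 10 [01010]: (((1 XOR 0) XOR (1 IMPLIES 0)) OR ((0 XOR NOT 0) OR (NOT 0 IMPLIES NOT 1))) -> 1
  row 11 [01011]: (((1 XOR 0) XOR (1 IMPLIES 0)) OR ((0 XOR NOT 0) OR (NOT 1 IMPLIES NOT 1))) -> 1
  row 12 [01100]: (((0 XOR 1) XOR (0 IMPLIES 1)) OR ((0 XOR NOT 1) OR (NOT 0 IMPLIES NOT 1))) -> 0
  row 13 [01101]: (((0 XOR 1) XOR (0 IMPLIES 1)) OR ((0 XOR NOT 1) OR (NOT 1 IMPLIES NOT 1))) -> 1
  row 14 [01110]: (((1 XOR 1) XOR (1 IMPLIES 1)) OR ((0 XOR NOT 1) OR (NOT 0 IMPLIES NOT 1))) -> 1
  row 15 [01111]: (((1 XOR 1) XOR (1 IMPLIES 1)) OR ((0 XOR NOT 1) OR (NOT 1 IMPLIES NOT 1))) -> 1
  row 16 [10000]: (((0 XOR 0) XOR (0 IMPLIES 0)) OR ((1 XOR NOT 0) OR (NOT 0 IMPLIES NOT 0))) -> 1
  row 17 [10001]: (((0 XOR 0) XOR (0 IMPLIES 0)) OR ((1 XOR NOT 0) OR (NOT 1 IMPLIES NOT 0))) -> 1
  row 18 [10010]: (((1 XOR 0) XOR (1 IMPLIES 0)) OR ((1 XOR NOT 0) OR (NOT 0 IMPLIES NOT 0))) -> 1
  row 19 [10011]: (((1 XOR 0) XOR (1 IMPLIES 0)) OR ((1 XOR NOT 0) OR (NOT 1 IMPLIES NOT 0))) -> 1
  row 20 [10100]: (((0 XOR 1) XOR (0 IMPLIES 1)) OR ((1 XOR NOT 1) OR (NOT 0 IMPLIES NOT 0))) -> 1
  row 21 [10101]: (((0 XOR 1) XOR (0 IMPLIES 1)) OR ((1 XOR NOT 1) OR (NOT 1 IMPLIES NOT 0))) -> 1
  row 22 [10110]: (((1 XOR 1) XOR (1 IMPLIES 1)) OR ((1 XOR NOT 1) OR (NOT 0 IMPLIES NOT 0))) -> 1
  row 23 [10111]: (((1 XOR 1) XOR (1 IMPLIES 1)) OR ((1 XOR NOT 1) OR (NOT 1 IMPLIES NOT 0))) -> 1
  row 24 [11000]: (((0 XOR 0) XOR (0 IMPLIES 0)) OR ((1 XOR NOT 0) OR (NOT 0 IMPLIES NOT 1))) -> 1
  row 25 [11001]: (((0 XOR 0) XOR (0 IMPLIES 0)) OR ((1 XOR NOT 0) OR (NOT 1 IMPLIES NOT 1))) -> 1
  row 26 [11010]: (((1 XOR 0) XOR (1 IMPLIES 0)) OR ((1 XOR NOT 0) OR (NOT 0 IMPLIES NOT 1))) -> 1
  row 27 [11011]: (((1 XOR 0) XOR (1 IMPLIES 0)) OR ((1 XOR NOT 0) OR (NOT 1 IMPLIES NOT 1))) -> 1
  row 28 [11100]: (((0 XOR 1) XOR (0 IMPLIES 1)) OR ((1 XOR NOT 1) OR (NOT 0 IMPLIES NOT 1))) -> 1
  row 29 [11101]: (((0 XOR 1) XOR (0 IMPLIES 1)) OR ((1 XOR NOT 1) OR (NOT 1 IMPLIES NOT 1))) -> 1
  row 30 [11110]: (((1 XOR 1) XOR (1 IMPLIES 1)) OR ((1 XOR NOT 1) OR (NOT 0 IMPLIES NOT 1))) -> 1
  row 31 [11111]: (((1 XOR 1) XOR (1 IMPLIES 1)) OR ((1 XOR NOT 1) OR (NOT 1 IMPLIES NOT 1))) -> 1
Full result column, 4 rows per line (a,b,c fixed per line; d,e runs 00..11 left to right):
  rows 0-3 [a,b,c=000]: 1111  = hex F
  rows 4-7 [a,b,c=001]: 1111  = hex F
  rows 8-11 [a,b,c=010]: 1111  = hex F
  rows 12-15 [a,b,c=011]: 0111  = hex 7
  rows 16-19 [a,b,c=100]: 1111  = hex F
  rows 20-23 [a,b,c=101]: 1111  = hex F
  rows 24-27 [a,b,c=110]: 1111  = hex F
  rows 28-31 [a,b,c=111]: 1111  = hex F
Output column (row 0 .. row 31) = 11111111111101111111111111111111
Output column grouped in 4s = 1111 1111 1111 0111 1111 1111 1111 1111 = 0xFFF7FFFF
Convert to decimal digit by digit (value = value*16 + digit):
  F -> 15
  15*16 + 15 (F) = 255
  255*16 + 15 (F) = 4095
  4095*16 + 7 = 65527
  65527*16 + 15 (F) = 1048447
  1048447*16 + 15 (F) = 16775167
  16775167*16 + 15 (F) = 268402687
  268402687*16 + 15 (F) = 4294443007
Decimal = 4294443007

4294443007


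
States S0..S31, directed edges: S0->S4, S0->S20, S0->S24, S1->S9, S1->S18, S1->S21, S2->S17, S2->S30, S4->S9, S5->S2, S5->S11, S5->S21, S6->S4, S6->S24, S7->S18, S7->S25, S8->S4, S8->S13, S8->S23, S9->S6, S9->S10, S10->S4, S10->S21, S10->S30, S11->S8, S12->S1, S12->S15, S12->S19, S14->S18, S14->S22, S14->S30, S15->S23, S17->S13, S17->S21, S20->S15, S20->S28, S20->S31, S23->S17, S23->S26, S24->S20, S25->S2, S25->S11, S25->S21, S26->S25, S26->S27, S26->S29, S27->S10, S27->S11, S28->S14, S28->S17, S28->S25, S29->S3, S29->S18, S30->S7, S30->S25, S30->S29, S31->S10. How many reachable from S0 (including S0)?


BFS from S0:
  layer 0: {S0}
  layer 1: {S4, S20, S24}
  layer 2: {S9, S15, S28, S31}
  layer 3: {S6, S10, S14, S17, S23, S25}
  layer 4: {S2, S11, S13, S18, S21, S22, S26, S30}
  layer 5: {S7, S8, S27, S29}
  layer 6: {S3}
Reachable set: {S0, S2, S3, S4, S6, S7, S8, S9, S10, S11, S13, S14, S15, S17, S18, S20, S21, S22, S23, S24, S25, S26, S27, S28, S29, S30, S31}
Count = 27

27


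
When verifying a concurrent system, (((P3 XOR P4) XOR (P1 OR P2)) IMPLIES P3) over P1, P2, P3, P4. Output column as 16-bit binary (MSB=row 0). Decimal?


Formula: (((P3 XOR P4) XOR (P1 OR P2)) IMPLIES P3) over P1, P2, P3, P4 (16 rows)
Evaluate each row (bits = P1,P2,P3,P4, MSB first):
  row 0 [0000]: (((0 XOR 0) XOR (0 OR 0)) IMPLIES 0) -> 1
  row 1 [0001]: (((0 XOR 1) XOR (0 OR 0)) IMPLIES 0) -> 0
  row 2 [0010]: (((1 XOR 0) XOR (0 OR 0)) IMPLIES 1) -> 1
  row 3 [0011]: (((1 XOR 1) XOR (0 OR 0)) IMPLIES 1) -> 1
  row 4 [0100]: (((0 XOR 0) XOR (0 OR 1)) IMPLIES 0) -> 0
  row 5 [0101]: (((0 XOR 1) XOR (0 OR 1)) IMPLIES 0) -> 1
  row 6 [0110]: (((1 XOR 0) XOR (0 OR 1)) IMPLIES 1) -> 1
  row 7 [0111]: (((1 XOR 1) XOR (0 OR 1)) IMPLIES 1) -> 1
  row 8 [1000]: (((0 XOR 0) XOR (1 OR 0)) IMPLIES 0) -> 0
  row 9 [1001]: (((0 XOR 1) XOR (1 OR 0)) IMPLIES 0) -> 1
  row 10 [1010]: (((1 XOR 0) XOR (1 OR 0)) IMPLIES 1) -> 1
  row 11 [1011]: (((1 XOR 1) XOR (1 OR 0)) IMPLIES 1) -> 1
  row 12 [1100]: (((0 XOR 0) XOR (1 OR 1)) IMPLIES 0) -> 0
  row 13 [1101]: (((0 XOR 1) XOR (1 OR 1)) IMPLIES 0) -> 1
  row 14 [1110]: (((1 XOR 0) XOR (1 OR 1)) IMPLIES 1) -> 1
  row 15 [1111]: (((1 XOR 1) XOR (1 OR 1)) IMPLIES 1) -> 1
Full result column, 4 rows per line (P1,P2 fixed per line; P3,P4 runs 00..11 left to right):
  rows 0-3 [P1,P2=00]: 1011  = hex B
  rows 4-7 [P1,P2=01]: 0111  = hex 7
  rows 8-11 [P1,P2=10]: 0111  = hex 7
  rows 12-15 [P1,P2=11]: 0111  = hex 7
Output column (row 0 .. row 15) = 1011011101110111
Output column grouped in 4s = 1011 0111 0111 0111 = 0xB777
Convert to decimal digit by digit (value = value*16 + digit):
  B -> 11
  11*16 + 7 = 183
  183*16 + 7 = 2935
  2935*16 + 7 = 46967
Decimal = 46967

46967


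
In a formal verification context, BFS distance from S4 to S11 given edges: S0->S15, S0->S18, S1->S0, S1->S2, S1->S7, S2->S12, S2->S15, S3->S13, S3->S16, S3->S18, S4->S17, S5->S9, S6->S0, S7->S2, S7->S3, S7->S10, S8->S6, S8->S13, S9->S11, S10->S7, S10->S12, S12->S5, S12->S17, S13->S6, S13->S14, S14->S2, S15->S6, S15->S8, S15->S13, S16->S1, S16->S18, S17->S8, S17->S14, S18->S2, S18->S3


BFS layer-by-layer from S4:
  dist 0: {S4}
  dist 1: {S17}
  dist 2: {S8, S14}
  dist 3: {S2, S6, S13}
  dist 4: {S0, S12, S15}
  dist 5: {S5, S18}
  dist 6: {S3, S9}
  dist 7: {S11, S16}
  -> S11 reached at distance 7
Shortest path length = 7

7


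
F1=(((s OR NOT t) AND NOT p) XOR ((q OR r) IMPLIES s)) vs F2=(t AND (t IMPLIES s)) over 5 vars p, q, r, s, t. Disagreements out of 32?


F1 = (((s OR NOT t) AND NOT p) XOR ((q OR r) IMPLIES s))
F2 = (t AND (t IMPLIES s))
Evaluate both on each of 32 rows (bits = p,q,r,s,t):
  row 0 [00000]: F1=0 F2=0 -> 0
  row 1 [00001]: F1=1 F2=0 (differ) -> 1
  row 2 [00010]: F1=0 F2=0 -> 0
  row 3 [00011]: F1=0 F2=1 (differ) -> 1
  row 4 [00100]: F1=1 F2=0 (differ) -> 1
  row 5 [00101]: F1=0 F2=0 -> 0
  row 6 [00110]: F1=0 F2=0 -> 0
  row 7 [00111]: F1=0 F2=1 (differ) -> 1
  row 8 [01000]: F1=1 F2=0 (differ) -> 1
  row 9 [01001]: F1=0 F2=0 -> 0
  row 10 [01010]: F1=0 F2=0 -> 0
  row 11 [01011]: F1=0 F2=1 (differ) -> 1
  row 12 [01100]: F1=1 F2=0 (differ) -> 1
  row 13 [01101]: F1=0 F2=0 -> 0
  row 14 [01110]: F1=0 F2=0 -> 0
  row 15 [01111]: F1=0 F2=1 (differ) -> 1
  row 16 [10000]: F1=1 F2=0 (differ) -> 1
  row 17 [10001]: F1=1 F2=0 (differ) -> 1
  row 18 [10010]: F1=1 F2=0 (differ) -> 1
  row 19 [10011]: F1=1 F2=1 -> 0
  row 20 [10100]: F1=0 F2=0 -> 0
  row 21 [10101]: F1=0 F2=0 -> 0
  row 22 [10110]: F1=1 F2=0 (differ) -> 1
  row 23 [10111]: F1=1 F2=1 -> 0
  row 24 [11000]: F1=0 F2=0 -> 0
  row 25 [11001]: F1=0 F2=0 -> 0
  row 26 [11010]: F1=1 F2=0 (differ) -> 1
  row 27 [11011]: F1=1 F2=1 -> 0
  row 28 [11100]: F1=0 F2=0 -> 0
  row 29 [11101]: F1=0 F2=0 -> 0
  row 30 [11110]: F1=1 F2=0 (differ) -> 1
  row 31 [11111]: F1=1 F2=1 -> 0
Full result column, 8 rows per line (p,q fixed per line; r,s,t runs 000..111 left to right):
  rows 0-7 [p,q=00]: 01011001  (ones: 4)
  rows 8-15 [p,q=01]: 10011001  (ones: 4)
  rows 16-23 [p,q=10]: 11100010  (ones: 4)
  rows 24-31 [p,q=11]: 00100010  (ones: 2)
Disagreements = 4+4+4+2 = 14

14


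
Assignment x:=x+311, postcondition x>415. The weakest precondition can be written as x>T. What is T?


Formula: wp(x:=E, P) = P[E/x] (substitute E for x in postcondition)
Step 1: Postcondition: x>415
Step 2: Substitute x+311 for x: x+311>415
Step 3: Solve for x: x > 415-311 = 104

104


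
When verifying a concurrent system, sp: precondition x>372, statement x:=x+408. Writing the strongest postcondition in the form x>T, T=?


Formula: sp(P, x:=E) = exists old_x. (x = E[old_x/x]) AND P[old_x/x] (old_x is the value of x before the assignment; eliminate old_x by solving x = E[old_x/x] for old_x)
Step 1: Precondition P: x>372, i.e. old_x > 372
Step 2: Assignment gives x = old_x + 408, so old_x = x - 408
Step 3: Substitute into P: x - 408 > 372
Step 4: Simplify: x > 372+408 = 780

780


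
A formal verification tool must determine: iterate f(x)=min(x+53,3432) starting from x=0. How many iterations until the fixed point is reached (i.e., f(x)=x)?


Step 1: x=0, cap=3432, increment=53
Step 2: x grows by 53 each step until capped at 3432; fixed point is x=3432
Step 3: iterations = ceil(3432/53) = 65

65


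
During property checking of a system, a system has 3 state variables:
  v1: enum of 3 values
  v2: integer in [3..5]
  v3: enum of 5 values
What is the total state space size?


State space = product of domain sizes of all variables.
Domain sizes:
  v1 (enum of 3 values): 3
  v2 (integer in [3..5]): 3
  v3 (enum of 5 values): 5
Product = 3 * 3 * 5 = 45

45


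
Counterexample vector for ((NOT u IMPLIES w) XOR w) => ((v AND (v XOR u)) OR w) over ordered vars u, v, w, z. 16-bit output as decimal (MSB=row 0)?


F1 = ((NOT u IMPLIES w) XOR w)
F2 = ((v AND (v XOR u)) OR w)
Counterexample to F1=>F2 is where F1=1 and F2=0.
Evaluate each row (bits = u,v,w,z, MSB first):
  row 0 [0000]: F1=0 F2=0 -> F1&~F2 -> 0
  row 1 [0001]: F1=0 F2=0 -> F1&~F2 -> 0
  row 2 [0010]: F1=0 F2=1 -> F1&~F2 -> 0
  row 3 [0011]: F1=0 F2=1 -> F1&~F2 -> 0
  row 4 [0100]: F1=0 F2=1 -> F1&~F2 -> 0
  row 5 [0101]: F1=0 F2=1 -> F1&~F2 -> 0
  row 6 [0110]: F1=0 F2=1 -> F1&~F2 -> 0
  row 7 [0111]: F1=0 F2=1 -> F1&~F2 -> 0
  row 8 [1000]: F1=1 F2=0 -> F1&~F2 -> 1
  row 9 [1001]: F1=1 F2=0 -> F1&~F2 -> 1
  row 10 [1010]: F1=0 F2=1 -> F1&~F2 -> 0
  row 11 [1011]: F1=0 F2=1 -> F1&~F2 -> 0
  row 12 [1100]: F1=1 F2=0 -> F1&~F2 -> 1
  row 13 [1101]: F1=1 F2=0 -> F1&~F2 -> 1
  row 14 [1110]: F1=0 F2=1 -> F1&~F2 -> 0
  row 15 [1111]: F1=0 F2=1 -> F1&~F2 -> 0
Full result column, 4 rows per line (u,v fixed per line; w,z runs 00..11 left to right):
  rows 0-3 [u,v=00]: 0000  = hex 0
  rows 4-7 [u,v=01]: 0000  = hex 0
  rows 8-11 [u,v=10]: 1100  = hex C
  rows 12-15 [u,v=11]: 1100  = hex C
Counterexample vector (row 0 .. row 15) = 0000000011001100
Output column grouped in 4s = 0000 0000 1100 1100 = 0x00CC
Convert to decimal digit by digit (value = value*16 + digit):
  0 -> 0
  0*16 + 0 = 0
  0*16 + 12 (C) = 12
  12*16 + 12 (C) = 204
Decimal = 204

204


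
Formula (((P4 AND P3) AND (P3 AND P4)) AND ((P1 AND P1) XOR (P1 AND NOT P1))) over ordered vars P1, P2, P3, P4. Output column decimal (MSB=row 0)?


Formula: (((P4 AND P3) AND (P3 AND P4)) AND ((P1 AND P1) XOR (P1 AND NOT P1))) over P1, P2, P3, P4 (16 rows)
Evaluate each row (bits = P1,P2,P3,P4, MSB first):
  row 0 [0000]: (((0 AND 0) AND (0 AND 0)) AND ((0 AND 0) XOR (0 AND NOT 0))) -> 0
  row 1 [0001]: (((1 AND 0) AND (0 AND 1)) AND ((0 AND 0) XOR (0 AND NOT 0))) -> 0
  row 2 [0010]: (((0 AND 1) AND (1 AND 0)) AND ((0 AND 0) XOR (0 AND NOT 0))) -> 0
  row 3 [0011]: (((1 AND 1) AND (1 AND 1)) AND ((0 AND 0) XOR (0 AND NOT 0))) -> 0
  row 4 [0100]: (((0 AND 0) AND (0 AND 0)) AND ((0 AND 0) XOR (0 AND NOT 0))) -> 0
  row 5 [0101]: (((1 AND 0) AND (0 AND 1)) AND ((0 AND 0) XOR (0 AND NOT 0))) -> 0
  row 6 [0110]: (((0 AND 1) AND (1 AND 0)) AND ((0 AND 0) XOR (0 AND NOT 0))) -> 0
  row 7 [0111]: (((1 AND 1) AND (1 AND 1)) AND ((0 AND 0) XOR (0 AND NOT 0))) -> 0
  row 8 [1000]: (((0 AND 0) AND (0 AND 0)) AND ((1 AND 1) XOR (1 AND NOT 1))) -> 0
  row 9 [1001]: (((1 AND 0) AND (0 AND 1)) AND ((1 AND 1) XOR (1 AND NOT 1))) -> 0
  row 10 [1010]: (((0 AND 1) AND (1 AND 0)) AND ((1 AND 1) XOR (1 AND NOT 1))) -> 0
  row 11 [1011]: (((1 AND 1) AND (1 AND 1)) AND ((1 AND 1) XOR (1 AND NOT 1))) -> 1
  row 12 [1100]: (((0 AND 0) AND (0 AND 0)) AND ((1 AND 1) XOR (1 AND NOT 1))) -> 0
  row 13 [1101]: (((1 AND 0) AND (0 AND 1)) AND ((1 AND 1) XOR (1 AND NOT 1))) -> 0
  row 14 [1110]: (((0 AND 1) AND (1 AND 0)) AND ((1 AND 1) XOR (1 AND NOT 1))) -> 0
  row 15 [1111]: (((1 AND 1) AND (1 AND 1)) AND ((1 AND 1) XOR (1 AND NOT 1))) -> 1
Full result column, 4 rows per line (P1,P2 fixed per line; P3,P4 runs 00..11 left to right):
  rows 0-3 [P1,P2=00]: 0000  = hex 0
  rows 4-7 [P1,P2=01]: 0000  = hex 0
  rows 8-11 [P1,P2=10]: 0001  = hex 1
  rows 12-15 [P1,P2=11]: 0001  = hex 1
Output column (row 0 .. row 15) = 0000000000010001
Output column grouped in 4s = 0000 0000 0001 0001 = 0x0011
Convert to decimal digit by digit (value = value*16 + digit):
  0 -> 0
  0*16 + 0 = 0
  0*16 + 1 = 1
  1*16 + 1 = 17
Decimal = 17

17


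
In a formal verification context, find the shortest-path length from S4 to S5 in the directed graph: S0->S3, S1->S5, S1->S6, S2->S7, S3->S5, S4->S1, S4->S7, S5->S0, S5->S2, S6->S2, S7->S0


BFS layer-by-layer from S4:
  dist 0: {S4}
  dist 1: {S1, S7}
  dist 2: {S0, S5, S6}
  -> S5 reached at distance 2
Shortest path length = 2

2


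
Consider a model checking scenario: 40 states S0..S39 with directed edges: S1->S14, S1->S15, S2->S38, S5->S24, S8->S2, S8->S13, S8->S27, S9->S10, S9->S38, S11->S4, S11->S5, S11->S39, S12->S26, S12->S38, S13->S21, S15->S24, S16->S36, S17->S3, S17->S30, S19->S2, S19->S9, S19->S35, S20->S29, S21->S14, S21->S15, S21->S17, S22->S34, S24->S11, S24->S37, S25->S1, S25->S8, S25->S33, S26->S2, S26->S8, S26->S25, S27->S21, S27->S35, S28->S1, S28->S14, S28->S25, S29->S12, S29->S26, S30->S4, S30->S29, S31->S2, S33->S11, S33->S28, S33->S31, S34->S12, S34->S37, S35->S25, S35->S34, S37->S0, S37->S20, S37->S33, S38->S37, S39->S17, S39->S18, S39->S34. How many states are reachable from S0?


BFS from S0:
  layer 0: {S0}
Reachable set: {S0}
Count = 1

1


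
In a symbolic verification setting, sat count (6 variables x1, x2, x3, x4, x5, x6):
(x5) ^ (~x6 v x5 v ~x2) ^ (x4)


CNF with 3 clauses over 6 vars (64 assignments).
An assignment satisfies CNF iff every clause has >=1 true literal.
Check each row (bits = x1,x2,x3,x4,x5,x6; clause T/F shown):
  row 0 [000000]: clauses=FTF -> 0
  row 1 [000001]: clauses=FTF -> 0
  row 2 [000010]: clauses=TTF -> 0
  row 3 [000011]: clauses=TTF -> 0
  row 4 [000100]: clauses=FTT -> 0
  (every remaining row is evaluated the same way; all 64 results are listed next)
Full result column, 8 rows per line (x1,x2,x3 fixed per line; x4,x5,x6 runs 000..111 left to right):
  rows 0-7 [x1,x2,x3=000]: 00000011  (ones: 2)
  rows 8-15 [x1,x2,x3=001]: 00000011  (ones: 2)
  rows 16-23 [x1,x2,x3=010]: 00000011  (ones: 2)
  rows 24-31 [x1,x2,x3=011]: 00000011  (ones: 2)
  rows 32-39 [x1,x2,x3=100]: 00000011  (ones: 2)
  rows 40-47 [x1,x2,x3=101]: 00000011  (ones: 2)
  rows 48-55 [x1,x2,x3=110]: 00000011  (ones: 2)
  rows 56-63 [x1,x2,x3=111]: 00000011  (ones: 2)
Satisfying assignments = 2+2+2+2+2+2+2+2 = 16

16


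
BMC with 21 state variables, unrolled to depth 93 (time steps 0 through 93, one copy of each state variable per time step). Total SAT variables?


BMC unrolls to depth k, creating one copy of each state var for steps 0..k.
Step count = 93 + 1 = 94 (steps 0 through 93)
Vars per step = 21
Total = 21 * 94 = 1974

1974


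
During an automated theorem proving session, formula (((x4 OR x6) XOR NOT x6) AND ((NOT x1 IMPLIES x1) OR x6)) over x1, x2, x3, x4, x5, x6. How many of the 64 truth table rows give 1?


Formula: (((x4 OR x6) XOR NOT x6) AND ((NOT x1 IMPLIES x1) OR x6)) over 6 vars (64 rows)
Evaluate each row (x1, x2, x3, x4, x5, x6 as bits, MSB first):
  row 0 [000000]: (((0 OR 0) XOR NOT 0) AND ((NOT 0 IMPLIES 0) OR 0)) -> 0
  row 1 [000001]: (((0 OR 1) XOR NOT 1) AND ((NOT 0 IMPLIES 0) OR 1)) -> 1
  row 2 [000010]: (((0 OR 0) XOR NOT 0) AND ((NOT 0 IMPLIES 0) OR 0)) -> 0
  row 3 [000011]: (((0 OR 1) XOR NOT 1) AND ((NOT 0 IMPLIES 0) OR 1)) -> 1
  row 4 [000100]: (((1 OR 0) XOR NOT 0) AND ((NOT 0 IMPLIES 0) OR 0)) -> 0
  (every remaining row is evaluated the same way; all 64 results are listed next)
Full result column, 8 rows per line (x1,x2,x3 fixed per line; x4,x5,x6 runs 000..111 left to right):
  rows 0-7 [x1,x2,x3=000]: 01010101  (ones: 4)
  rows 8-15 [x1,x2,x3=001]: 01010101  (ones: 4)
  rows 16-23 [x1,x2,x3=010]: 01010101  (ones: 4)
  rows 24-31 [x1,x2,x3=011]: 01010101  (ones: 4)
  rows 32-39 [x1,x2,x3=100]: 11110101  (ones: 6)
  rows 40-47 [x1,x2,x3=101]: 11110101  (ones: 6)
  rows 48-55 [x1,x2,x3=110]: 11110101  (ones: 6)
  rows 56-63 [x1,x2,x3=111]: 11110101  (ones: 6)
Count of 1-rows = 4+4+4+4+6+6+6+6 = 40

40


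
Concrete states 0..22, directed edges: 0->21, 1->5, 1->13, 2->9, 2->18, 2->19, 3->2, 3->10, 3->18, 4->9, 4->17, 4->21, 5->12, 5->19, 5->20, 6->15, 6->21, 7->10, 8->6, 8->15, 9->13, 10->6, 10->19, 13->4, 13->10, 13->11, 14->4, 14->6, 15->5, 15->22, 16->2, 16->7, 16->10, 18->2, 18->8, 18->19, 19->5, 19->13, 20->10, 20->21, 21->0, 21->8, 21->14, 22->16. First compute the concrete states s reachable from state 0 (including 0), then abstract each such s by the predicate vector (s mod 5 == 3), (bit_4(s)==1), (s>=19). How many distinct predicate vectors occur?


BFS from 0:
Concrete reachable: {0, 2, 4, 5, 6, 7, 8, 9, 10, 11, 12, 13, 14, 15, 16, 17, 18, 19, 20, 21, 22}
Abstract via predicates (s mod 5 == 3), (bit_4(s)==1), (s>=19):
  (0,0,0) <- {0, 2, 4, 5, 6, 7, 9, 10, 11, 12, 14, 15}
  (0,1,0) <- {16, 17}
  (0,1,1) <- {19, 20, 21, 22}
  (1,0,0) <- {8, 13}
  (1,1,0) <- {18}
Distinct abstract states = 5

5


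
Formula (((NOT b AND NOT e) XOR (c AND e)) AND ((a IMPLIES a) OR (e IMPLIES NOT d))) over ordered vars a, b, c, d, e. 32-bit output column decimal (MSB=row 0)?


Formula: (((NOT b AND NOT e) XOR (c AND e)) AND ((a IMPLIES a) OR (e IMPLIES NOT d))) over a, b, c, d, e (32 rows)
Evaluate each row (bits = a,b,c,d,e, MSB first):
  row 0 [00000]: (((NOT 0 AND NOT 0) XOR (0 AND 0)) AND ((0 IMPLIES 0) OR (0 IMPLIES NOT 0))) -> 1
  row 1 [00001]: (((NOT 0 AND NOT 1) XOR (0 AND 1)) AND ((0 IMPLIES 0) OR (1 IMPLIES NOT 0))) -> 0
  row 2 [00010]: (((NOT 0 AND NOT 0) XOR (0 AND 0)) AND ((0 IMPLIES 0) OR (0 IMPLIES NOT 1))) -> 1
  row 3 [00011]: (((NOT 0 AND NOT 1) XOR (0 AND 1)) AND ((0 IMPLIES 0) OR (1 IMPLIES NOT 1))) -> 0
  row 4 [00100]: (((NOT 0 AND NOT 0) XOR (1 AND 0)) AND ((0 IMPLIES 0) OR (0 IMPLIES NOT 0))) -> 1
  row 5 [00101]: (((NOT 0 AND NOT 1) XOR (1 AND 1)) AND ((0 IMPLIES 0) OR (1 IMPLIES NOT 0))) -> 1
  row 6 [00110]: (((NOT 0 AND NOT 0) XOR (1 AND 0)) AND ((0 IMPLIES 0) OR (0 IMPLIES NOT 1))) -> 1
  row 7 [00111]: (((NOT 0 AND NOT 1) XOR (1 AND 1)) AND ((0 IMPLIES 0) OR (1 IMPLIES NOT 1))) -> 1
  row 8 [01000]: (((NOT 1 AND NOT 0) XOR (0 AND 0)) AND ((0 IMPLIES 0) OR (0 IMPLIES NOT 0))) -> 0
  row 9 [01001]: (((NOT 1 AND NOT 1) XOR (0 AND 1)) AND ((0 IMPLIES 0) OR (1 IMPLIES NOT 0))) -> 0
  row 10 [01010]: (((NOT 1 AND NOT 0) XOR (0 AND 0)) AND ((0 IMPLIES 0) OR (0 IMPLIES NOT 1))) -> 0
  row 11 [01011]: (((NOT 1 AND NOT 1) XOR (0 AND 1)) AND ((0 IMPLIES 0) OR (1 IMPLIES NOT 1))) -> 0
  row 12 [01100]: (((NOT 1 AND NOT 0) XOR (1 AND 0)) AND ((0 IMPLIES 0) OR (0 IMPLIES NOT 0))) -> 0
  row 13 [01101]: (((NOT 1 AND NOT 1) XOR (1 AND 1)) AND ((0 IMPLIES 0) OR (1 IMPLIES NOT 0))) -> 1
  row 14 [01110]: (((NOT 1 AND NOT 0) XOR (1 AND 0)) AND ((0 IMPLIES 0) OR (0 IMPLIES NOT 1))) -> 0
  row 15 [01111]: (((NOT 1 AND NOT 1) XOR (1 AND 1)) AND ((0 IMPLIES 0) OR (1 IMPLIES NOT 1))) -> 1
  row 16 [10000]: (((NOT 0 AND NOT 0) XOR (0 AND 0)) AND ((1 IMPLIES 1) OR (0 IMPLIES NOT 0))) -> 1
  row 17 [10001]: (((NOT 0 AND NOT 1) XOR (0 AND 1)) AND ((1 IMPLIES 1) OR (1 IMPLIES NOT 0))) -> 0
  row 18 [10010]: (((NOT 0 AND NOT 0) XOR (0 AND 0)) AND ((1 IMPLIES 1) OR (0 IMPLIES NOT 1))) -> 1
  row 19 [10011]: (((NOT 0 AND NOT 1) XOR (0 AND 1)) AND ((1 IMPLIES 1) OR (1 IMPLIES NOT 1))) -> 0
  row 20 [10100]: (((NOT 0 AND NOT 0) XOR (1 AND 0)) AND ((1 IMPLIES 1) OR (0 IMPLIES NOT 0))) -> 1
  row 21 [10101]: (((NOT 0 AND NOT 1) XOR (1 AND 1)) AND ((1 IMPLIES 1) OR (1 IMPLIES NOT 0))) -> 1
  row 22 [10110]: (((NOT 0 AND NOT 0) XOR (1 AND 0)) AND ((1 IMPLIES 1) OR (0 IMPLIES NOT 1))) -> 1
  row 23 [10111]: (((NOT 0 AND NOT 1) XOR (1 AND 1)) AND ((1 IMPLIES 1) OR (1 IMPLIES NOT 1))) -> 1
  row 24 [11000]: (((NOT 1 AND NOT 0) XOR (0 AND 0)) AND ((1 IMPLIES 1) OR (0 IMPLIES NOT 0))) -> 0
  row 25 [11001]: (((NOT 1 AND NOT 1) XOR (0 AND 1)) AND ((1 IMPLIES 1) OR (1 IMPLIES NOT 0))) -> 0
  row 26 [11010]: (((NOT 1 AND NOT 0) XOR (0 AND 0)) AND ((1 IMPLIES 1) OR (0 IMPLIES NOT 1))) -> 0
  row 27 [11011]: (((NOT 1 AND NOT 1) XOR (0 AND 1)) AND ((1 IMPLIES 1) OR (1 IMPLIES NOT 1))) -> 0
  row 28 [11100]: (((NOT 1 AND NOT 0) XOR (1 AND 0)) AND ((1 IMPLIES 1) OR (0 IMPLIES NOT 0))) -> 0
  row 29 [11101]: (((NOT 1 AND NOT 1) XOR (1 AND 1)) AND ((1 IMPLIES 1) OR (1 IMPLIES NOT 0))) -> 1
  row 30 [11110]: (((NOT 1 AND NOT 0) XOR (1 AND 0)) AND ((1 IMPLIES 1) OR (0 IMPLIES NOT 1))) -> 0
  row 31 [11111]: (((NOT 1 AND NOT 1) XOR (1 AND 1)) AND ((1 IMPLIES 1) OR (1 IMPLIES NOT 1))) -> 1
Full result column, 4 rows per line (a,b,c fixed per line; d,e runs 00..11 left to right):
  rows 0-3 [a,b,c=000]: 1010  = hex A
  rows 4-7 [a,b,c=001]: 1111  = hex F
  rows 8-11 [a,b,c=010]: 0000  = hex 0
  rows 12-15 [a,b,c=011]: 0101  = hex 5
  rows 16-19 [a,b,c=100]: 1010  = hex A
  rows 20-23 [a,b,c=101]: 1111  = hex F
  rows 24-27 [a,b,c=110]: 0000  = hex 0
  rows 28-31 [a,b,c=111]: 0101  = hex 5
Output column (row 0 .. row 31) = 10101111000001011010111100000101
Output column grouped in 4s = 1010 1111 0000 0101 1010 1111 0000 0101 = 0xAF05AF05
Convert to decimal digit by digit (value = value*16 + digit):
  A -> 10
  10*16 + 15 (F) = 175
  175*16 + 0 = 2800
  2800*16 + 5 = 44805
  44805*16 + 10 (A) = 716890
  716890*16 + 15 (F) = 11470255
  11470255*16 + 0 = 183524080
  183524080*16 + 5 = 2936385285
Decimal = 2936385285

2936385285


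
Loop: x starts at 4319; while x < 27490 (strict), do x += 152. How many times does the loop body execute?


Step 1: x goes from 4319 toward 27490 by 152; the body runs while x<27490, so iterations = ceil((bound-start)/step)
Step 2: Distance=23171
Step 3: ceil(23171/152)=153

153


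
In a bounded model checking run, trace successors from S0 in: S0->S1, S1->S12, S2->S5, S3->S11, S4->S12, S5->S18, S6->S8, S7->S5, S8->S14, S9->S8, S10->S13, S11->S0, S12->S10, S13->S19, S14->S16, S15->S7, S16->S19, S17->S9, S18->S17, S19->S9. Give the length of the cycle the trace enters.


Trace from S0 until a state repeats:
  S0 -> S1 -> S12 -> S10 -> S13 -> S19 -> S9 -> S8 -> S14 -> S16 -> S19
S19 first seen at step 5, revisited at step 10.
Cycle length = 10 - 5 = 5

5


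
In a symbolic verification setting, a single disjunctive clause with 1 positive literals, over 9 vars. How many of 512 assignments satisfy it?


Step 1: Total=2^9=512
Step 2: Unsat when all 1 false: 2^8=256
Step 3: Sat=512-256=256

256


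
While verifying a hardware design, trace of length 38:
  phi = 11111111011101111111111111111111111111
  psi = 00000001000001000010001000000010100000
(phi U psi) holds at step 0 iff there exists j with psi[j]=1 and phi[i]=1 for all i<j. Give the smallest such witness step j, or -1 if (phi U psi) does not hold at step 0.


(phi U psi) at 0: need smallest j with psi[j]=1 and phi[i]=1 for all i in [0,j).
Scan from step 0:
  step 0: phi=1, psi=0 -> continue
  step 1: phi=1, psi=0 -> continue
  step 2: phi=1, psi=0 -> continue
  step 3: phi=1, psi=0 -> continue
  step 7: psi=1 and phi held for [0,7) -> witness found
Witness step = 7

7


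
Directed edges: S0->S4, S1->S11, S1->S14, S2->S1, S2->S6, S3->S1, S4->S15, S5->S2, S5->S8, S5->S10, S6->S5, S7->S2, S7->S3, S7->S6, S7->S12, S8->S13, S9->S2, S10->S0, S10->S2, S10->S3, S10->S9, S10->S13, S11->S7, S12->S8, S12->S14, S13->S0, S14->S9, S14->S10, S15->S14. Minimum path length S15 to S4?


BFS layer-by-layer from S15:
  dist 0: {S15}
  dist 1: {S14}
  dist 2: {S9, S10}
  dist 3: {S0, S2, S3, S13}
  dist 4: {S1, S4, S6}
  -> S4 reached at distance 4
Shortest path length = 4

4


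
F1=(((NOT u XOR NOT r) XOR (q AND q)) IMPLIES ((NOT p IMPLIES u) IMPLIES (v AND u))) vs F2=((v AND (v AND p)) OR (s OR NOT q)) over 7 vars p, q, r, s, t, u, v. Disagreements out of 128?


F1 = (((NOT u XOR NOT r) XOR (q AND q)) IMPLIES ((NOT p IMPLIES u) IMPLIES (v AND u)))
F2 = ((v AND (v AND p)) OR (s OR NOT q))
Evaluate both on each of 128 rows (bits = p,q,r,s,t,u,v):
  row 0 [0000000]: F1=1 F2=1 -> 0
  row 1 [0000001]: F1=1 F2=1 -> 0
  row 2 [0000010]: F1=0 F2=1 (differ) -> 1
  row 3 [0000011]: F1=1 F2=1 -> 0
  row 4 [0000100]: F1=1 F2=1 -> 0
  (every remaining row is evaluated the same way; all 128 results are listed next)
Full result column, 8 rows per line (p,q,r,s fixed per line; t,u,v runs 000..111 left to right):
  rows 0-7 [p,q,r,s=0000]: 00100010  (ones: 2)
  rows 8-15 [p,q,r,s=0001]: 00100010  (ones: 2)
  rows 16-23 [p,q,r,s=0010]: 00000000  (ones: 0)
  rows 24-31 [p,q,r,s=0011]: 00000000  (ones: 0)
  rows 32-39 [p,q,r,s=0100]: 11111111  (ones: 8)
  rows 40-47 [p,q,r,s=0101]: 00000000  (ones: 0)
  rows 48-55 [p,q,r,s=0110]: 11011101  (ones: 6)
  rows 56-63 [p,q,r,s=0111]: 00100010  (ones: 2)
  rows 64-71 [p,q,r,s=1000]: 00100010  (ones: 2)
  rows 72-79 [p,q,r,s=1001]: 00100010  (ones: 2)
  rows 80-87 [p,q,r,s=1010]: 11001100  (ones: 4)
  rows 88-95 [p,q,r,s=1011]: 11001100  (ones: 4)
  rows 96-103 [p,q,r,s=1100]: 01100110  (ones: 4)
  rows 104-111 [p,q,r,s=1101]: 11001100  (ones: 4)
  rows 112-119 [p,q,r,s=1110]: 10001000  (ones: 2)
  rows 120-127 [p,q,r,s=1111]: 00100010  (ones: 2)
Disagreements = 2+2+0+0+8+0+6+2+2+2+4+4+4+4+2+2 = 44

44


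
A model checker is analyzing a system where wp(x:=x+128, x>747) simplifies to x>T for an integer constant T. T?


Formula: wp(x:=E, P) = P[E/x] (substitute E for x in postcondition)
Step 1: Postcondition: x>747
Step 2: Substitute x+128 for x: x+128>747
Step 3: Solve for x: x > 747-128 = 619

619


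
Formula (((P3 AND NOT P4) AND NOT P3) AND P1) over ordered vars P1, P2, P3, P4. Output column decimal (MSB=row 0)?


Formula: (((P3 AND NOT P4) AND NOT P3) AND P1) over P1, P2, P3, P4 (16 rows)
Evaluate each row (bits = P1,P2,P3,P4, MSB first):
  row 0 [0000]: (((0 AND NOT 0) AND NOT 0) AND 0) -> 0
  row 1 [0001]: (((0 AND NOT 1) AND NOT 0) AND 0) -> 0
  row 2 [0010]: (((1 AND NOT 0) AND NOT 1) AND 0) -> 0
  row 3 [0011]: (((1 AND NOT 1) AND NOT 1) AND 0) -> 0
  row 4 [0100]: (((0 AND NOT 0) AND NOT 0) AND 0) -> 0
  row 5 [0101]: (((0 AND NOT 1) AND NOT 0) AND 0) -> 0
  row 6 [0110]: (((1 AND NOT 0) AND NOT 1) AND 0) -> 0
  row 7 [0111]: (((1 AND NOT 1) AND NOT 1) AND 0) -> 0
  row 8 [1000]: (((0 AND NOT 0) AND NOT 0) AND 1) -> 0
  row 9 [1001]: (((0 AND NOT 1) AND NOT 0) AND 1) -> 0
  row 10 [1010]: (((1 AND NOT 0) AND NOT 1) AND 1) -> 0
  row 11 [1011]: (((1 AND NOT 1) AND NOT 1) AND 1) -> 0
  row 12 [1100]: (((0 AND NOT 0) AND NOT 0) AND 1) -> 0
  row 13 [1101]: (((0 AND NOT 1) AND NOT 0) AND 1) -> 0
  row 14 [1110]: (((1 AND NOT 0) AND NOT 1) AND 1) -> 0
  row 15 [1111]: (((1 AND NOT 1) AND NOT 1) AND 1) -> 0
Full result column, 4 rows per line (P1,P2 fixed per line; P3,P4 runs 00..11 left to right):
  rows 0-3 [P1,P2=00]: 0000  = hex 0
  rows 4-7 [P1,P2=01]: 0000  = hex 0
  rows 8-11 [P1,P2=10]: 0000  = hex 0
  rows 12-15 [P1,P2=11]: 0000  = hex 0
Output column (row 0 .. row 15) = 0000000000000000
Output column grouped in 4s = 0000 0000 0000 0000 = 0x0000
Convert to decimal digit by digit (value = value*16 + digit):
  0 -> 0
  0*16 + 0 = 0
  0*16 + 0 = 0
  0*16 + 0 = 0
Decimal = 0

0
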